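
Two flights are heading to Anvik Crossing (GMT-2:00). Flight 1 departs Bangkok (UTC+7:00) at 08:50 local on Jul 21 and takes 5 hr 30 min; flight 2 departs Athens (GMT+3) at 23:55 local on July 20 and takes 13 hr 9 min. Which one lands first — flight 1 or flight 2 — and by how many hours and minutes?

the first, by 2 hours 44 minutes

Flight 1 in UTC: 08:50 − 7:00 = 01:50 on Jul 21.
+5 hours and 30 minutes → arrive 07:20 UTC on Jul 21.
Flight 2 in UTC: 23:55 − 3:00 = 20:55 on Jul 20.
+13 hours and 9 minutes → arrive 10:04 UTC on Jul 21.
Flight 1 lands earlier by 2 hours 44 minutes.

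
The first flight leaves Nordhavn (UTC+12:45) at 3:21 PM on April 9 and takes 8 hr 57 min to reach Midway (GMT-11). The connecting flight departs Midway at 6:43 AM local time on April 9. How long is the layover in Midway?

Convert departure to UTC: 3:21 PM − 12:45 = 2:36 AM UTC on Apr 9.
Add 8 hours 57 minutes flight time → 11:33 AM UTC.
Midway is UTC−11:00, so local arrival = 11:33 AM − 11:00 = 12:33 AM on Apr 9.
Layover = 6:43 AM − 12:33 AM = 6 hours 10 minutes.

6 hours 10 minutes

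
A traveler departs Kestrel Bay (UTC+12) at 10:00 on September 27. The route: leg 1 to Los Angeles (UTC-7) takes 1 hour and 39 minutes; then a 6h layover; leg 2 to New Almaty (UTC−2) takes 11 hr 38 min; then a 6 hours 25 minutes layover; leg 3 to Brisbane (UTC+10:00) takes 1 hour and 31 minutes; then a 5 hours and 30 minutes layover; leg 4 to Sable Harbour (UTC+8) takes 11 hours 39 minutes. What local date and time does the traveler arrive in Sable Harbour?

Convert departure to UTC: 10:00 − 12:00 = 22:00 UTC on Sep 26.
Add 1 hour 39 minutes leg 1 → 23:39 UTC.
Add 6 hours layover in Los Angeles → 05:39 UTC (Sep 27).
Add 11 hours 38 minutes leg 2 → 17:17 UTC.
Add 6 hours 25 minutes layover in New Almaty → 23:42 UTC.
Add 1 hour and 31 minutes leg 3 → 01:13 UTC (Sep 28).
Add 5 hours and 30 minutes layover in Brisbane → 06:43 UTC.
Add 11 hours and 39 minutes leg 4 → 18:22 UTC.
Sable Harbour is UTC+8:00, so local arrival = 18:22 + 8:00 = 02:22 on Sep 29.

02:22 on September 29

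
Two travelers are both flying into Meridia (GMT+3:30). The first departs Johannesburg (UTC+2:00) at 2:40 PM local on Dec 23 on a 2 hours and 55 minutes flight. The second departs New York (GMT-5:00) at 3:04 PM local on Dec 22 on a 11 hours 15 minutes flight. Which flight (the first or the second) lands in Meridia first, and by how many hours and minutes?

the second, by 8 hours 16 minutes

Flight 1 in UTC: 2:40 PM − 2:00 = 12:40 PM on Dec 23.
+2 hours and 55 minutes → arrive 3:35 PM UTC on Dec 23.
Flight 2 in UTC: 3:04 PM + 5:00 = 8:04 PM on Dec 22.
+11 hours 15 minutes → arrive 7:19 AM UTC on Dec 23.
Flight 2 lands earlier by 8 hours 16 minutes.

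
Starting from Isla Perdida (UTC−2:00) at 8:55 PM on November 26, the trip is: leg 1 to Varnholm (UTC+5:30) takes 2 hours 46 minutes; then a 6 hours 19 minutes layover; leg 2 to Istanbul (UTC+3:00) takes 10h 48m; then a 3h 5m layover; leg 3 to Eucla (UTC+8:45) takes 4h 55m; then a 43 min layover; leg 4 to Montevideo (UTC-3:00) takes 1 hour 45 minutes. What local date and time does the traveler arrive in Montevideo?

Convert departure to UTC: 8:55 PM + 2:00 = 10:55 PM UTC on Nov 26.
Add 2 hours 46 minutes leg 1 → 1:41 AM UTC (Nov 27).
Add 6 hours 19 minutes layover in Varnholm → 8:00 AM UTC.
Add 10 hours and 48 minutes leg 2 → 6:48 PM UTC.
Add 3 hours 5 minutes layover in Istanbul → 9:53 PM UTC.
Add 4 hours 55 minutes leg 3 → 2:48 AM UTC (Nov 28).
Add 43 minutes layover in Eucla → 3:31 AM UTC.
Add 1 hour 45 minutes leg 4 → 5:16 AM UTC.
Montevideo is UTC−3:00, so local arrival = 5:16 AM − 3:00 = 2:16 AM on Nov 28.

2:16 AM on Nov 28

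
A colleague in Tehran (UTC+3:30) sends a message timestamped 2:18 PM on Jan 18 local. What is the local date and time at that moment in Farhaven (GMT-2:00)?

8:48 AM on January 18

Farhaven is 5:30 behind Tehran.
Shift by the zone difference: 2:18 PM − 5:30 = 8:48 AM on Jan 18 in Farhaven.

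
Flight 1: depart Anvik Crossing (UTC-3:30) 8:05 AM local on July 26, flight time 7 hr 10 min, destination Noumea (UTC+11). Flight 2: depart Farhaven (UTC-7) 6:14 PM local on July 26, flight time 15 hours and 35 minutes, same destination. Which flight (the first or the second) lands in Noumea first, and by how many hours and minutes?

the first, by 22 hours 4 minutes

Flight 1 in UTC: 8:05 AM + 3:30 = 11:35 AM on Jul 26.
+7 hours 10 minutes → arrive 6:45 PM UTC on Jul 26.
Flight 2 in UTC: 6:14 PM + 7:00 = 1:14 AM on Jul 27.
+15 hours 35 minutes → arrive 4:49 PM UTC on Jul 27.
Flight 1 lands earlier by 22 hours 4 minutes.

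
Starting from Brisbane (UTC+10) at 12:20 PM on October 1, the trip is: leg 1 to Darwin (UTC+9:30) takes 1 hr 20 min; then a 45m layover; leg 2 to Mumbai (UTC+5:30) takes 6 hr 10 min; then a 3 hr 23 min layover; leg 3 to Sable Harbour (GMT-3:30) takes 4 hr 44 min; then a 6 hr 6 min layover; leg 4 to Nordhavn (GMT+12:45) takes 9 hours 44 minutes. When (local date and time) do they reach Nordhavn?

11:17 PM on October 2

Convert departure to UTC: 12:20 PM − 10:00 = 2:20 AM UTC on Oct 1.
Add 1 hour and 20 minutes leg 1 → 3:40 AM UTC.
Add 45 minutes layover in Darwin → 4:25 AM UTC.
Add 6 hours and 10 minutes leg 2 → 10:35 AM UTC.
Add 3 hours 23 minutes layover in Mumbai → 1:58 PM UTC.
Add 4 hours and 44 minutes leg 3 → 6:42 PM UTC.
Add 6 hours and 6 minutes layover in Sable Harbour → 12:48 AM UTC (Oct 2).
Add 9 hours 44 minutes leg 4 → 10:32 AM UTC.
Nordhavn is UTC+12:45, so local arrival = 10:32 AM + 12:45 = 11:17 PM on Oct 2.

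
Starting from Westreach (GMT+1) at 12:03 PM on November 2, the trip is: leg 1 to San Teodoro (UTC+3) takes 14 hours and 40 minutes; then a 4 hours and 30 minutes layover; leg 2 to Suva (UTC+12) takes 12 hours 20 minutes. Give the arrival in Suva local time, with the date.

Convert departure to UTC: 12:03 PM − 1:00 = 11:03 AM UTC on Nov 2.
Add 14 hours and 40 minutes leg 1 → 1:43 AM UTC (Nov 3).
Add 4 hours 30 minutes layover in San Teodoro → 6:13 AM UTC.
Add 12 hours and 20 minutes leg 2 → 6:33 PM UTC.
Suva is UTC+12:00, so local arrival = 6:33 PM + 12:00 = 6:33 AM on Nov 4.

6:33 AM on Nov 4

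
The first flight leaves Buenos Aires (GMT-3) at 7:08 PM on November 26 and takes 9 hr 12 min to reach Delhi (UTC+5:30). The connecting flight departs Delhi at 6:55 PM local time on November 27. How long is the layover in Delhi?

Convert departure to UTC: 7:08 PM + 3:00 = 10:08 PM UTC on Nov 26.
Add 9 hours 12 minutes flight time → 7:20 AM UTC (Nov 27).
Delhi is UTC+5:30, so local arrival = 7:20 AM + 5:30 = 12:50 PM on Nov 27.
Layover = 6:55 PM − 12:50 PM = 6 hours 5 minutes.

6 hours 5 minutes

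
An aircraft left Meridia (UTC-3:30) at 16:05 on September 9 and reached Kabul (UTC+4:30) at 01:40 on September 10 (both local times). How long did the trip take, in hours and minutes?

1 hour 35 minutes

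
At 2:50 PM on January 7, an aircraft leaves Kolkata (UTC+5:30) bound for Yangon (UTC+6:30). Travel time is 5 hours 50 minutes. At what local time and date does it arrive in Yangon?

9:40 PM on January 7

Convert departure to UTC: 2:50 PM − 5:30 = 9:20 AM UTC on Jan 7.
Add 5 hours and 50 minutes travel time → 3:10 PM UTC.
Yangon is UTC+6:30, so local arrival = 3:10 PM + 6:30 = 9:40 PM on Jan 7.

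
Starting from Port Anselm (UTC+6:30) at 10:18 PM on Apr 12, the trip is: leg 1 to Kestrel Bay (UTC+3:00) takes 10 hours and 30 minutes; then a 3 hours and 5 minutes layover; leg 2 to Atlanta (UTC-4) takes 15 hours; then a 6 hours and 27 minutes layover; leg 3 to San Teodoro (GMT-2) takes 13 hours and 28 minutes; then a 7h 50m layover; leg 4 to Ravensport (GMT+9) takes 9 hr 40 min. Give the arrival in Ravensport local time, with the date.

6:48 PM on April 15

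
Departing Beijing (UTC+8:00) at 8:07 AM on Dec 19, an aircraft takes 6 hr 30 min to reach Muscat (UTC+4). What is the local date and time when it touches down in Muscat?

10:37 AM on December 19

Convert departure to UTC: 8:07 AM − 8:00 = 12:07 AM UTC on Dec 19.
Add 6 hours and 30 minutes travel time → 6:37 AM UTC.
Muscat is UTC+4:00, so local arrival = 6:37 AM + 4:00 = 10:37 AM on Dec 19.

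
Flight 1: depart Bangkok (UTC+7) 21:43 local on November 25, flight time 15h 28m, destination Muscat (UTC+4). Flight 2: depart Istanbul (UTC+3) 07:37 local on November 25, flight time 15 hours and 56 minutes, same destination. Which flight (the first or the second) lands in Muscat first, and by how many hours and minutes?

the second, by 9 hours 38 minutes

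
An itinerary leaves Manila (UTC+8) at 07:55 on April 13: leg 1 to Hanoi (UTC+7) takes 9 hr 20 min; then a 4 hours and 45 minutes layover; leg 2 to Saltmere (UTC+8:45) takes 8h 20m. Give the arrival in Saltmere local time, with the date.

Convert departure to UTC: 07:55 − 8:00 = 23:55 UTC on Apr 12.
Add 9 hours 20 minutes leg 1 → 09:15 UTC (Apr 13).
Add 4 hours and 45 minutes layover in Hanoi → 14:00 UTC.
Add 8 hours and 20 minutes leg 2 → 22:20 UTC.
Saltmere is UTC+8:45, so local arrival = 22:20 + 8:45 = 07:05 on Apr 14.

07:05 on April 14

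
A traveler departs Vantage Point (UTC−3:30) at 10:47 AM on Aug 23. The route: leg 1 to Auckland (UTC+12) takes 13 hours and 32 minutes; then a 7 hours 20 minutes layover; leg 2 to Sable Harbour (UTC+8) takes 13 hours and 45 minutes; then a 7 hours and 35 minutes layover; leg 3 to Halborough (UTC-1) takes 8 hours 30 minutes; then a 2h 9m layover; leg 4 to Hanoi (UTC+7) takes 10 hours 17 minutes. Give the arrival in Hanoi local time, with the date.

12:25 PM on Aug 26

Convert departure to UTC: 10:47 AM + 3:30 = 2:17 PM UTC on Aug 23.
Add 13 hours and 32 minutes leg 1 → 3:49 AM UTC (Aug 24).
Add 7 hours and 20 minutes layover in Auckland → 11:09 AM UTC.
Add 13 hours 45 minutes leg 2 → 12:54 AM UTC (Aug 25).
Add 7 hours 35 minutes layover in Sable Harbour → 8:29 AM UTC.
Add 8 hours and 30 minutes leg 3 → 4:59 PM UTC.
Add 2 hours 9 minutes layover in Halborough → 7:08 PM UTC.
Add 10 hours 17 minutes leg 4 → 5:25 AM UTC (Aug 26).
Hanoi is UTC+7:00, so local arrival = 5:25 AM + 7:00 = 12:25 PM on Aug 26.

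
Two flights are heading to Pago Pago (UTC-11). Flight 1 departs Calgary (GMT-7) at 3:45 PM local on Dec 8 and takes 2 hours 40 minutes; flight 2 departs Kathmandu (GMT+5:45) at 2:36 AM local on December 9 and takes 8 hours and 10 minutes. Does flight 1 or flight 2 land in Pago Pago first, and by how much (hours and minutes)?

Flight 1 in UTC: 3:45 PM + 7:00 = 10:45 PM on Dec 8.
+2 hours 40 minutes → arrive 1:25 AM UTC on Dec 9.
Flight 2 in UTC: 2:36 AM − 5:45 = 8:51 PM on Dec 8.
+8 hours and 10 minutes → arrive 5:01 AM UTC on Dec 9.
Flight 1 lands earlier by 3 hours 36 minutes.

the first, by 3 hours 36 minutes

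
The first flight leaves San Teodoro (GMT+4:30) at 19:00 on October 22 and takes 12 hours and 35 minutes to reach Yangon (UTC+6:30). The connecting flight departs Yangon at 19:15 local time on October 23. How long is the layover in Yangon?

Convert departure to UTC: 19:00 − 4:30 = 14:30 UTC on Oct 22.
Add 12 hours 35 minutes flight time → 03:05 UTC (Oct 23).
Yangon is UTC+6:30, so local arrival = 03:05 + 6:30 = 09:35 on Oct 23.
Layover = 19:15 − 09:35 = 9 hours 40 minutes.

9 hours 40 minutes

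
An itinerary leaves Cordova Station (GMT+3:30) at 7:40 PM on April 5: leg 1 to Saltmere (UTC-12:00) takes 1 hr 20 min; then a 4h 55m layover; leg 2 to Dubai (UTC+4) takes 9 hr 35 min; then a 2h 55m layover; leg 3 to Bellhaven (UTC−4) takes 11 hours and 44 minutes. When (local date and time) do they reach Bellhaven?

Convert departure to UTC: 7:40 PM − 3:30 = 4:10 PM UTC on Apr 5.
Add 1 hour and 20 minutes leg 1 → 5:30 PM UTC.
Add 4 hours 55 minutes layover in Saltmere → 10:25 PM UTC.
Add 9 hours 35 minutes leg 2 → 8:00 AM UTC (Apr 6).
Add 2 hours and 55 minutes layover in Dubai → 10:55 AM UTC.
Add 11 hours and 44 minutes leg 3 → 10:39 PM UTC.
Bellhaven is UTC−4:00, so local arrival = 10:39 PM − 4:00 = 6:39 PM on Apr 6.

6:39 PM on April 6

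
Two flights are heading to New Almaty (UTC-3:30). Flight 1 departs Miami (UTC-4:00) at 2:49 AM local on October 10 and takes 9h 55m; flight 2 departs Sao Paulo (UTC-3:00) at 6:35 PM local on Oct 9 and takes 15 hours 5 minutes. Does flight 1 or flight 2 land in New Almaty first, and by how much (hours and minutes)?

Flight 1 in UTC: 2:49 AM + 4:00 = 6:49 AM on Oct 10.
+9 hours and 55 minutes → arrive 4:44 PM UTC on Oct 10.
Flight 2 in UTC: 6:35 PM + 3:00 = 9:35 PM on Oct 9.
+15 hours and 5 minutes → arrive 12:40 PM UTC on Oct 10.
Flight 2 lands earlier by 4 hours 4 minutes.

the second, by 4 hours 4 minutes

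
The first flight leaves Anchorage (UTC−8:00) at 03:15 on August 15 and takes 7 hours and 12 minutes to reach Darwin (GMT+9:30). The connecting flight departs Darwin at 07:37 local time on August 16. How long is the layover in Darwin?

3 hours 40 minutes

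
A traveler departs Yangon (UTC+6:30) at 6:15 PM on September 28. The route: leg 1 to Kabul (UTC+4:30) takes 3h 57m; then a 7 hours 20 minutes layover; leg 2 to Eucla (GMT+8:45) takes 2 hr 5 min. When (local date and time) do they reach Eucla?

Convert departure to UTC: 6:15 PM − 6:30 = 11:45 AM UTC on Sep 28.
Add 3 hours and 57 minutes leg 1 → 3:42 PM UTC.
Add 7 hours and 20 minutes layover in Kabul → 11:02 PM UTC.
Add 2 hours 5 minutes leg 2 → 1:07 AM UTC (Sep 29).
Eucla is UTC+8:45, so local arrival = 1:07 AM + 8:45 = 9:52 AM on Sep 29.

9:52 AM on September 29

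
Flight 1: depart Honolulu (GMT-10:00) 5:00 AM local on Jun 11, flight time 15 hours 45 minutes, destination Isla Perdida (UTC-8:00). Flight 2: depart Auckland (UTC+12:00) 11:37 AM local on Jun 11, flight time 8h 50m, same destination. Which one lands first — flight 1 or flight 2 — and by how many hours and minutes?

the second, by 22 hours 18 minutes

Flight 1 in UTC: 5:00 AM + 10:00 = 3:00 PM on Jun 11.
+15 hours 45 minutes → arrive 6:45 AM UTC on Jun 12.
Flight 2 in UTC: 11:37 AM − 12:00 = 11:37 PM on Jun 10.
+8 hours and 50 minutes → arrive 8:27 AM UTC on Jun 11.
Flight 2 lands earlier by 22 hours 18 minutes.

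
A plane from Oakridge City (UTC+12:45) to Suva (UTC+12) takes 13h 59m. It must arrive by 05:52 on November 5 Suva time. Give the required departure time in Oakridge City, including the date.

Target arrival in UTC: 05:52 − 12:00 = 17:52 on Nov 4.
Subtract 13 hours 59 minutes → departure 03:53 UTC on Nov 4.
Oakridge City is UTC+12:45: 03:53 + 12:45 = 16:38 on Nov 4.

16:38 on Nov 4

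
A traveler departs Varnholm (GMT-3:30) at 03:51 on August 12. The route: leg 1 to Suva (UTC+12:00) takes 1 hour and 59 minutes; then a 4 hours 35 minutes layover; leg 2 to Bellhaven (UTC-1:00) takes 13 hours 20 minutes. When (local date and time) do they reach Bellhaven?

Convert departure to UTC: 03:51 + 3:30 = 07:21 UTC on Aug 12.
Add 1 hour 59 minutes leg 1 → 09:20 UTC.
Add 4 hours 35 minutes layover in Suva → 13:55 UTC.
Add 13 hours and 20 minutes leg 2 → 03:15 UTC (Aug 13).
Bellhaven is UTC−1:00, so local arrival = 03:15 − 1:00 = 02:15 on Aug 13.

02:15 on August 13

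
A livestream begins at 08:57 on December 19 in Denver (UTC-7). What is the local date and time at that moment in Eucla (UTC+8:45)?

00:42 on Dec 20

Eucla is 15:45 ahead of Denver.
Shift by the zone difference: 08:57 + 15:45 = 00:42 on Dec 20 in Eucla.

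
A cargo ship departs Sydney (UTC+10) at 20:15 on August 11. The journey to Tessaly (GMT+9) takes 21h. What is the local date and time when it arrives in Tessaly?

16:15 on August 12

Tessaly is 1:00 behind Sydney.
After 21 hours it is 17:15 (Aug 12) in Sydney.
Shift by the zone difference: 17:15 − 1:00 = 16:15 on Aug 12 in Tessaly.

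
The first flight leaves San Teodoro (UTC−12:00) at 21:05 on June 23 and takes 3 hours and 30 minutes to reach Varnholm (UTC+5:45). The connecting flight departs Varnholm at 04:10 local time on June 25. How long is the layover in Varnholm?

9 hours 50 minutes

Convert departure to UTC: 21:05 + 12:00 = 09:05 UTC on Jun 24.
Add 3 hours and 30 minutes flight time → 12:35 UTC.
Varnholm is UTC+5:45, so local arrival = 12:35 + 5:45 = 18:20 on Jun 24.
Layover = 04:10 − 18:20 (+1 day) = 9 hours 50 minutes.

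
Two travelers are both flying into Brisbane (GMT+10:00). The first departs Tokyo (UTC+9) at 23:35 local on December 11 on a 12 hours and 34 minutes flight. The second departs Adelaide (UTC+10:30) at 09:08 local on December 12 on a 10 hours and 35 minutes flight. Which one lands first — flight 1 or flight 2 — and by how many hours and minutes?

the first, by 6 hours 4 minutes

Flight 1 in UTC: 23:35 − 9:00 = 14:35 on Dec 11.
+12 hours 34 minutes → arrive 03:09 UTC on Dec 12.
Flight 2 in UTC: 09:08 − 10:30 = 22:38 on Dec 11.
+10 hours and 35 minutes → arrive 09:13 UTC on Dec 12.
Flight 1 lands earlier by 6 hours 4 minutes.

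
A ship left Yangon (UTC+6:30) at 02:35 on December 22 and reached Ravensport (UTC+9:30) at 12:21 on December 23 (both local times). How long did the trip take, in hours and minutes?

30 hours 46 minutes

Departure in UTC: 02:35 − 6:30 = 20:05 on Dec 21.
Arrival in UTC: 12:21 − 9:30 = 02:51 on Dec 23.
Elapsed = 02:51 − 20:05 (+2 days) = 30 hours 46 minutes.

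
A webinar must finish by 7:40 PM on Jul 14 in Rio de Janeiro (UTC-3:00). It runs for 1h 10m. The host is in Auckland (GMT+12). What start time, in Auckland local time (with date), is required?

Target end time in UTC: 7:40 PM + 3:00 = 10:40 PM on Jul 14.
Subtract 1 hour 10 minutes → start 9:30 PM UTC on Jul 14.
Auckland is UTC+12:00: 9:30 PM + 12:00 = 9:30 AM on Jul 15.

9:30 AM on Jul 15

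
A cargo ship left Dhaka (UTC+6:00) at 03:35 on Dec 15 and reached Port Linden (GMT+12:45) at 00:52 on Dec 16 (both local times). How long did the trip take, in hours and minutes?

Departure in UTC: 03:35 − 6:00 = 21:35 on Dec 14.
Arrival in UTC: 00:52 − 12:45 = 12:07 on Dec 15.
Elapsed = 12:07 − 21:35 (+1 day) = 14 hours 32 minutes.

14 hours 32 minutes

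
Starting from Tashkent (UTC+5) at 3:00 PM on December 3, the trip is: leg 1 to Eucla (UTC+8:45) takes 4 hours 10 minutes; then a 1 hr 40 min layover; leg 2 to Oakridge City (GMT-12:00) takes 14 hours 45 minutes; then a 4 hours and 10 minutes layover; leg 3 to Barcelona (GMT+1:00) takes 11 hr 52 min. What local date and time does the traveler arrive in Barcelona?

11:37 PM on December 4

Convert departure to UTC: 3:00 PM − 5:00 = 10:00 AM UTC on Dec 3.
Add 4 hours 10 minutes leg 1 → 2:10 PM UTC.
Add 1 hour 40 minutes layover in Eucla → 3:50 PM UTC.
Add 14 hours and 45 minutes leg 2 → 6:35 AM UTC (Dec 4).
Add 4 hours and 10 minutes layover in Oakridge City → 10:45 AM UTC.
Add 11 hours and 52 minutes leg 3 → 10:37 PM UTC.
Barcelona is UTC+1:00, so local arrival = 10:37 PM + 1:00 = 11:37 PM on Dec 4.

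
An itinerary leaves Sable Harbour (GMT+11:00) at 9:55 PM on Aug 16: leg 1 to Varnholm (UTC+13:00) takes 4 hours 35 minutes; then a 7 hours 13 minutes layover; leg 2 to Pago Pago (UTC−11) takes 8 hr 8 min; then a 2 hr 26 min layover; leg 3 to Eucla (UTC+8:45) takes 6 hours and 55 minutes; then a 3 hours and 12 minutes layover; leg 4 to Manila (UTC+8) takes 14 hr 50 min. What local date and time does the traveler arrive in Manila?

6:14 PM on August 18

Convert departure to UTC: 9:55 PM − 11:00 = 10:55 AM UTC on Aug 16.
Add 4 hours 35 minutes leg 1 → 3:30 PM UTC.
Add 7 hours 13 minutes layover in Varnholm → 10:43 PM UTC.
Add 8 hours and 8 minutes leg 2 → 6:51 AM UTC (Aug 17).
Add 2 hours and 26 minutes layover in Pago Pago → 9:17 AM UTC.
Add 6 hours and 55 minutes leg 3 → 4:12 PM UTC.
Add 3 hours and 12 minutes layover in Eucla → 7:24 PM UTC.
Add 14 hours and 50 minutes leg 4 → 10:14 AM UTC (Aug 18).
Manila is UTC+8:00, so local arrival = 10:14 AM + 8:00 = 6:14 PM on Aug 18.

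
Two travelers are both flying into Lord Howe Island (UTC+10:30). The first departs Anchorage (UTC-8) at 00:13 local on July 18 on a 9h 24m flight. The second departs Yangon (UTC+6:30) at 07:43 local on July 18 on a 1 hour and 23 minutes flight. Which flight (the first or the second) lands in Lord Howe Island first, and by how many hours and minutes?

the second, by 15 hours 1 minute

Flight 1 in UTC: 00:13 + 8:00 = 08:13 on Jul 18.
+9 hours 24 minutes → arrive 17:37 UTC on Jul 18.
Flight 2 in UTC: 07:43 − 6:30 = 01:13 on Jul 18.
+1 hour 23 minutes → arrive 02:36 UTC on Jul 18.
Flight 2 lands earlier by 15 hours 1 minute.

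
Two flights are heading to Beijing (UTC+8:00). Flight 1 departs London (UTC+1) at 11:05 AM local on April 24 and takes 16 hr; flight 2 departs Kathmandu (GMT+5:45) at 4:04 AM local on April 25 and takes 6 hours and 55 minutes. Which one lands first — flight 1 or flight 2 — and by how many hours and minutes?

the first, by 3 hours 9 minutes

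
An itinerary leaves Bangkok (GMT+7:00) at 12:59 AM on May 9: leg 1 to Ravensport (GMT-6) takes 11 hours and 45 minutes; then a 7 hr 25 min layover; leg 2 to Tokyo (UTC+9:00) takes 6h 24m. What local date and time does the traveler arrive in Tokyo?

Convert departure to UTC: 12:59 AM − 7:00 = 5:59 PM UTC on May 8.
Add 11 hours and 45 minutes leg 1 → 5:44 AM UTC (May 9).
Add 7 hours and 25 minutes layover in Ravensport → 1:09 PM UTC.
Add 6 hours and 24 minutes leg 2 → 7:33 PM UTC.
Tokyo is UTC+9:00, so local arrival = 7:33 PM + 9:00 = 4:33 AM on May 10.

4:33 AM on May 10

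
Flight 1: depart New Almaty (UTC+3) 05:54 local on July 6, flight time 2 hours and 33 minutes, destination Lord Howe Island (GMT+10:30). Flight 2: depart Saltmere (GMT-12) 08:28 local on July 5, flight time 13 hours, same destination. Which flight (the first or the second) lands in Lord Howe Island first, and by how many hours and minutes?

the first, by 4 hours 1 minute

Flight 1 in UTC: 05:54 − 3:00 = 02:54 on Jul 6.
+2 hours 33 minutes → arrive 05:27 UTC on Jul 6.
Flight 2 in UTC: 08:28 + 12:00 = 20:28 on Jul 5.
+13 hours → arrive 09:28 UTC on Jul 6.
Flight 1 lands earlier by 4 hours 1 minute.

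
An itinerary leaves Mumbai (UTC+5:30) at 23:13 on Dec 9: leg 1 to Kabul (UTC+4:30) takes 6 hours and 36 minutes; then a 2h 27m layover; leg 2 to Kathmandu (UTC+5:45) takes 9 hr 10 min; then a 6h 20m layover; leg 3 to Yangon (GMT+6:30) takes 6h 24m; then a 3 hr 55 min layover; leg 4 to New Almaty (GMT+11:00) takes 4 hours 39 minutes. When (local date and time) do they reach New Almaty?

Convert departure to UTC: 23:13 − 5:30 = 17:43 UTC on Dec 9.
Add 6 hours and 36 minutes leg 1 → 00:19 UTC (Dec 10).
Add 2 hours and 27 minutes layover in Kabul → 02:46 UTC.
Add 9 hours 10 minutes leg 2 → 11:56 UTC.
Add 6 hours 20 minutes layover in Kathmandu → 18:16 UTC.
Add 6 hours 24 minutes leg 3 → 00:40 UTC (Dec 11).
Add 3 hours and 55 minutes layover in Yangon → 04:35 UTC.
Add 4 hours and 39 minutes leg 4 → 09:14 UTC.
New Almaty is UTC+11:00, so local arrival = 09:14 + 11:00 = 20:14 on Dec 11.

20:14 on December 11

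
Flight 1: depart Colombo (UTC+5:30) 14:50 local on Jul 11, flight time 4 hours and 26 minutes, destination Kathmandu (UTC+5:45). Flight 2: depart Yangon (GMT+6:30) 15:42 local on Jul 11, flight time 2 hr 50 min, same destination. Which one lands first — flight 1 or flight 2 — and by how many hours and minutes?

the second, by 1 hour 44 minutes

Flight 1 in UTC: 14:50 − 5:30 = 09:20 on Jul 11.
+4 hours 26 minutes → arrive 13:46 UTC on Jul 11.
Flight 2 in UTC: 15:42 − 6:30 = 09:12 on Jul 11.
+2 hours and 50 minutes → arrive 12:02 UTC on Jul 11.
Flight 2 lands earlier by 1 hour 44 minutes.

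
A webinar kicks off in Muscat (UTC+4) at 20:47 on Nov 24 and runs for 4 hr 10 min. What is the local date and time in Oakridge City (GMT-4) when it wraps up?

Convert start to UTC: 20:47 − 4:00 = 16:47 UTC on Nov 24.
Add 4 hours and 10 minutes duration → 20:57 UTC.
Oakridge City is UTC−4:00, so local end time = 20:57 − 4:00 = 16:57 on Nov 24.

16:57 on Nov 24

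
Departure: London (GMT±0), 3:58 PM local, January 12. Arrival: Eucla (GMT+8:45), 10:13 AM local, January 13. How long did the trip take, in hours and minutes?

9 hours 30 minutes

Departure is already UTC: 3:58 PM on Jan 12.
Arrival in UTC: 10:13 AM − 8:45 = 1:28 AM on Jan 13.
Elapsed = 1:28 AM − 3:58 PM (+1 day) = 9 hours 30 minutes.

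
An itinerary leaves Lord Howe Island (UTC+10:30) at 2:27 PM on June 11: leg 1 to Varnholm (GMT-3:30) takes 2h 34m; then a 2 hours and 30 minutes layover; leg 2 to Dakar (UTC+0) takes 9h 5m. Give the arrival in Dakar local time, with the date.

Convert departure to UTC: 2:27 PM − 10:30 = 3:57 AM UTC on Jun 11.
Add 2 hours 34 minutes leg 1 → 6:31 AM UTC.
Add 2 hours 30 minutes layover in Varnholm → 9:01 AM UTC.
Add 9 hours and 5 minutes leg 2 → 6:06 PM UTC.
Dakar is UTC+0, so local arrival is the same: 6:06 PM on Jun 11.

6:06 PM on June 11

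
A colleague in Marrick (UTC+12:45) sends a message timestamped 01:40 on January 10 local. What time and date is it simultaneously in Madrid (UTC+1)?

13:55 on Jan 9

In UTC: 01:40 − 12:45 = 12:55 on Jan 9.
Madrid is UTC+1:00: 12:55 + 1:00 = 13:55 on Jan 9.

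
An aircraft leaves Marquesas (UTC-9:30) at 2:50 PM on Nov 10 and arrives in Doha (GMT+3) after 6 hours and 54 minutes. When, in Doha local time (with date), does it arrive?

10:14 AM on November 11

Convert departure to UTC: 2:50 PM + 9:30 = 12:20 AM UTC on Nov 11.
Add 6 hours 54 minutes travel time → 7:14 AM UTC.
Doha is UTC+3:00, so local arrival = 7:14 AM + 3:00 = 10:14 AM on Nov 11.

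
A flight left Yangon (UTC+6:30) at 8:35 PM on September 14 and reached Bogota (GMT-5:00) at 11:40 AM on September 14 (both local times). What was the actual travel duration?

Departure in UTC: 8:35 PM − 6:30 = 2:05 PM on Sep 14.
Arrival in UTC: 11:40 AM + 5:00 = 4:40 PM on Sep 14.
Elapsed = 4:40 PM − 2:05 PM = 2 hours 35 minutes.

2 hours 35 minutes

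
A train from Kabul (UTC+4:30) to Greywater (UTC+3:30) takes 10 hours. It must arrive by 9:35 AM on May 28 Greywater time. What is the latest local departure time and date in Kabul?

Target arrival in UTC: 9:35 AM − 3:30 = 6:05 AM on May 28.
Subtract 10 hours → departure 8:05 PM UTC on May 27.
Kabul is UTC+4:30: 8:05 PM + 4:30 = 12:35 AM on May 28.

12:35 AM on May 28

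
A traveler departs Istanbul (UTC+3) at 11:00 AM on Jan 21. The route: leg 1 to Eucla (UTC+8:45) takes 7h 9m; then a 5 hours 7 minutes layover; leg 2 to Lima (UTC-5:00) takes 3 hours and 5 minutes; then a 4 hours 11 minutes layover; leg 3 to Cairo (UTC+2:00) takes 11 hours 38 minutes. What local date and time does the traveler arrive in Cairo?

5:10 PM on January 22

Convert departure to UTC: 11:00 AM − 3:00 = 8:00 AM UTC on Jan 21.
Add 7 hours 9 minutes leg 1 → 3:09 PM UTC.
Add 5 hours and 7 minutes layover in Eucla → 8:16 PM UTC.
Add 3 hours and 5 minutes leg 2 → 11:21 PM UTC.
Add 4 hours and 11 minutes layover in Lima → 3:32 AM UTC (Jan 22).
Add 11 hours 38 minutes leg 3 → 3:10 PM UTC.
Cairo is UTC+2:00, so local arrival = 3:10 PM + 2:00 = 5:10 PM on Jan 22.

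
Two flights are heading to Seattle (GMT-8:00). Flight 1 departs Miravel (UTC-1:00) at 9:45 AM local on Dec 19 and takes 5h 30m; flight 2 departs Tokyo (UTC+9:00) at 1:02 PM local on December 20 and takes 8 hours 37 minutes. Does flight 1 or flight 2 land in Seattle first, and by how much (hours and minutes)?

Flight 1 in UTC: 9:45 AM + 1:00 = 10:45 AM on Dec 19.
+5 hours 30 minutes → arrive 4:15 PM UTC on Dec 19.
Flight 2 in UTC: 1:02 PM − 9:00 = 4:02 AM on Dec 20.
+8 hours and 37 minutes → arrive 12:39 PM UTC on Dec 20.
Flight 1 lands earlier by 20 hours 24 minutes.

the first, by 20 hours 24 minutes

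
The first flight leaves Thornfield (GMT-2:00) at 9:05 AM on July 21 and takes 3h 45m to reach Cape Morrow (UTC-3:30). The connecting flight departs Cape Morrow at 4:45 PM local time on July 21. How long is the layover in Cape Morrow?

5 hours 25 minutes

Convert departure to UTC: 9:05 AM + 2:00 = 11:05 AM UTC on Jul 21.
Add 3 hours and 45 minutes flight time → 2:50 PM UTC.
Cape Morrow is UTC−3:30, so local arrival = 2:50 PM − 3:30 = 11:20 AM on Jul 21.
Layover = 4:45 PM − 11:20 AM = 5 hours 25 minutes.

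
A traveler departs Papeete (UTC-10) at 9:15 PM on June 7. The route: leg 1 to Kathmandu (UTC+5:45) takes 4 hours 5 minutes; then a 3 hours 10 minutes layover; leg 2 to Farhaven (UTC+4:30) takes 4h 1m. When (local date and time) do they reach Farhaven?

11:01 PM on June 8

Convert departure to UTC: 9:15 PM + 10:00 = 7:15 AM UTC on Jun 8.
Add 4 hours and 5 minutes leg 1 → 11:20 AM UTC.
Add 3 hours 10 minutes layover in Kathmandu → 2:30 PM UTC.
Add 4 hours 1 minute leg 2 → 6:31 PM UTC.
Farhaven is UTC+4:30, so local arrival = 6:31 PM + 4:30 = 11:01 PM on Jun 8.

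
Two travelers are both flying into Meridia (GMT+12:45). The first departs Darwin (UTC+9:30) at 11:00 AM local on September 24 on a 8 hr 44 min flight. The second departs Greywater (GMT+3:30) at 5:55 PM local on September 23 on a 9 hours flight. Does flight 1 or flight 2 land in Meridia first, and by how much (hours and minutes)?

Flight 1 in UTC: 11:00 AM − 9:30 = 1:30 AM on Sep 24.
+8 hours 44 minutes → arrive 10:14 AM UTC on Sep 24.
Flight 2 in UTC: 5:55 PM − 3:30 = 2:25 PM on Sep 23.
+9 hours → arrive 11:25 PM UTC on Sep 23.
Flight 2 lands earlier by 10 hours 49 minutes.

the second, by 10 hours 49 minutes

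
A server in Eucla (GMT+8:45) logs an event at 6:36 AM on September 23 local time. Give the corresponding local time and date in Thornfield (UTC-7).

In UTC: 6:36 AM − 8:45 = 9:51 PM on Sep 22.
Thornfield is UTC−7:00: 9:51 PM − 7:00 = 2:51 PM on Sep 22.

2:51 PM on September 22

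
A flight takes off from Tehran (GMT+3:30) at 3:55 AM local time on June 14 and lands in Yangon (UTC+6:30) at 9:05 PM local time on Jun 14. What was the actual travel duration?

Departure in UTC: 3:55 AM − 3:30 = 12:25 AM on Jun 14.
Arrival in UTC: 9:05 PM − 6:30 = 2:35 PM on Jun 14.
Elapsed = 2:35 PM − 12:25 AM = 14 hours 10 minutes.

14 hours 10 minutes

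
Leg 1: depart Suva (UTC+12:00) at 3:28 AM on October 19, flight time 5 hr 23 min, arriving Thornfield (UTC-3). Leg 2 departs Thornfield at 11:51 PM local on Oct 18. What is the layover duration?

Convert departure to UTC: 3:28 AM − 12:00 = 3:28 PM UTC on Oct 18.
Add 5 hours and 23 minutes flight time → 8:51 PM UTC.
Thornfield is UTC−3:00, so local arrival = 8:51 PM − 3:00 = 5:51 PM on Oct 18.
Layover = 11:51 PM − 5:51 PM = 6 hours.

6 hours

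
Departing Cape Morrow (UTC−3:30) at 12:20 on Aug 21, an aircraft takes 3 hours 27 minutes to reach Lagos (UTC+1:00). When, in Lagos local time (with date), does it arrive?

20:17 on Aug 21

Convert departure to UTC: 12:20 + 3:30 = 15:50 UTC on Aug 21.
Add 3 hours 27 minutes travel time → 19:17 UTC.
Lagos is UTC+1:00, so local arrival = 19:17 + 1:00 = 20:17 on Aug 21.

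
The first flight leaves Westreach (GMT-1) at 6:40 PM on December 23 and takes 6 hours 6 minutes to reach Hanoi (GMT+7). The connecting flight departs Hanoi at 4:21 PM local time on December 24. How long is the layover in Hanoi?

7 hours 35 minutes

Convert departure to UTC: 6:40 PM + 1:00 = 7:40 PM UTC on Dec 23.
Add 6 hours and 6 minutes flight time → 1:46 AM UTC (Dec 24).
Hanoi is UTC+7:00, so local arrival = 1:46 AM + 7:00 = 8:46 AM on Dec 24.
Layover = 4:21 PM − 8:46 AM = 7 hours 35 minutes.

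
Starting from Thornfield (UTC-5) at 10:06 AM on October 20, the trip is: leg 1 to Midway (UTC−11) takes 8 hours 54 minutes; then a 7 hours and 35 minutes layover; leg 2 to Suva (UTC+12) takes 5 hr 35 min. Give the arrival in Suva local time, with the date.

1:10 AM on Oct 22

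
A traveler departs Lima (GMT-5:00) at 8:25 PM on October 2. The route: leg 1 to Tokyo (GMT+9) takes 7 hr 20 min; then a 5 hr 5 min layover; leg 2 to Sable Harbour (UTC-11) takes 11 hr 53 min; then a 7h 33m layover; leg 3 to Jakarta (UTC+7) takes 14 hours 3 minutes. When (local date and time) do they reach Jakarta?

6:19 AM on October 5

Convert departure to UTC: 8:25 PM + 5:00 = 1:25 AM UTC on Oct 3.
Add 7 hours and 20 minutes leg 1 → 8:45 AM UTC.
Add 5 hours and 5 minutes layover in Tokyo → 1:50 PM UTC.
Add 11 hours 53 minutes leg 2 → 1:43 AM UTC (Oct 4).
Add 7 hours and 33 minutes layover in Sable Harbour → 9:16 AM UTC.
Add 14 hours 3 minutes leg 3 → 11:19 PM UTC.
Jakarta is UTC+7:00, so local arrival = 11:19 PM + 7:00 = 6:19 AM on Oct 5.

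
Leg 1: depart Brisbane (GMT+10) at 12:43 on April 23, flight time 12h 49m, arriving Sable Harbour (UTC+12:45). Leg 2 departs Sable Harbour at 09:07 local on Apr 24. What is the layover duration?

4 hours 50 minutes

Convert departure to UTC: 12:43 − 10:00 = 02:43 UTC on Apr 23.
Add 12 hours and 49 minutes flight time → 15:32 UTC.
Sable Harbour is UTC+12:45, so local arrival = 15:32 + 12:45 = 04:17 on Apr 24.
Layover = 09:07 − 04:17 = 4 hours 50 minutes.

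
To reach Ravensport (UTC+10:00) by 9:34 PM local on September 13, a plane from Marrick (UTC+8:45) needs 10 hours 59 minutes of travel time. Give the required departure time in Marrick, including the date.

Target arrival in UTC: 9:34 PM − 10:00 = 11:34 AM on Sep 13.
Subtract 10 hours 59 minutes → departure 12:35 AM UTC on Sep 13.
Marrick is UTC+8:45: 12:35 AM + 8:45 = 9:20 AM on Sep 13.

9:20 AM on September 13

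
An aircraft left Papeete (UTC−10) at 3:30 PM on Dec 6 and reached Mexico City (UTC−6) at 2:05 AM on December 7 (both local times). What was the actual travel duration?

6 hours 35 minutes

Departure in UTC: 3:30 PM + 10:00 = 1:30 AM on Dec 7.
Arrival in UTC: 2:05 AM + 6:00 = 8:05 AM on Dec 7.
Elapsed = 8:05 AM − 1:30 AM = 6 hours 35 minutes.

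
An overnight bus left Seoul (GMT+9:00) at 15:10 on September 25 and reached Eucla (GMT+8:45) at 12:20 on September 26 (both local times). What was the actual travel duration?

Eucla is 0:15 behind Seoul.
Clock-face elapsed time (ignoring zones) is 21 hours 10 minutes.
Actual elapsed = 21 hours 10 minutes + 0:15 = 21 hours 25 minutes.

21 hours 25 minutes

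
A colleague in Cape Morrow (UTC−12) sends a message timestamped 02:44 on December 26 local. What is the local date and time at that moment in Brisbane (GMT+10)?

Brisbane is 22:00 ahead of Cape Morrow.
Shift by the zone difference: 02:44 + 22:00 = 00:44 on Dec 27 in Brisbane.

00:44 on December 27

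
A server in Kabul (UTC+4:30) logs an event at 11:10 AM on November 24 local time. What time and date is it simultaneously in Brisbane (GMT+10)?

Brisbane is 5:30 ahead of Kabul.
Shift by the zone difference: 11:10 AM + 5:30 = 4:40 PM on Nov 24 in Brisbane.

4:40 PM on Nov 24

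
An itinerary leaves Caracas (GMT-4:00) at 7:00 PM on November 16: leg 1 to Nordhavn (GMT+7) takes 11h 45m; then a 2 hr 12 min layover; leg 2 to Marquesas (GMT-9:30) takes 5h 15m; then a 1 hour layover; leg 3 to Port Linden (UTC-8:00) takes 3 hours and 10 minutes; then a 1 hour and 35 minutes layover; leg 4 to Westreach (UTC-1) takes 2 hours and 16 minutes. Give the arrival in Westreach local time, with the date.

Convert departure to UTC: 7:00 PM + 4:00 = 11:00 PM UTC on Nov 16.
Add 11 hours 45 minutes leg 1 → 10:45 AM UTC (Nov 17).
Add 2 hours 12 minutes layover in Nordhavn → 12:57 PM UTC.
Add 5 hours 15 minutes leg 2 → 6:12 PM UTC.
Add 1 hour layover in Marquesas → 7:12 PM UTC.
Add 3 hours 10 minutes leg 3 → 10:22 PM UTC.
Add 1 hour and 35 minutes layover in Port Linden → 11:57 PM UTC.
Add 2 hours 16 minutes leg 4 → 2:13 AM UTC (Nov 18).
Westreach is UTC−1:00, so local arrival = 2:13 AM − 1:00 = 1:13 AM on Nov 18.

1:13 AM on Nov 18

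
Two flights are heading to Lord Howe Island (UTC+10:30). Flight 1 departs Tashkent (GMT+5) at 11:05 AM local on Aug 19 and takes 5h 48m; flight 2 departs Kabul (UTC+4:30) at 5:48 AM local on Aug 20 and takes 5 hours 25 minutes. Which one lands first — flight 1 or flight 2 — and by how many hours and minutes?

the first, by 18 hours 50 minutes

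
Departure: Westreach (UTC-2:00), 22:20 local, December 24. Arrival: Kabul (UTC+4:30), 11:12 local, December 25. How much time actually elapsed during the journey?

Kabul is 6:30 ahead of Westreach.
Clock-face elapsed time (ignoring zones) is 12 hours 52 minutes.
Actual elapsed = 12 hours 52 minutes − 6:30 = 6 hours 22 minutes.

6 hours 22 minutes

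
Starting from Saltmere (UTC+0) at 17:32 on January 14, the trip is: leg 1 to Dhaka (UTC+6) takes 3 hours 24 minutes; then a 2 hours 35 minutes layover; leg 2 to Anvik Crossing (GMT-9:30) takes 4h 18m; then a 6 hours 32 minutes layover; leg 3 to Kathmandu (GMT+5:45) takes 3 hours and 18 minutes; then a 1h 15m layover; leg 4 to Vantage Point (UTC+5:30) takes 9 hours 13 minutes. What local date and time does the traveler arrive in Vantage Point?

Saltmere is at UTC+0, so departure is already 17:32 UTC on Jan 14.
Add 3 hours and 24 minutes leg 1 → 20:56 UTC.
Add 2 hours and 35 minutes layover in Dhaka → 23:31 UTC.
Add 4 hours and 18 minutes leg 2 → 03:49 UTC (Jan 15).
Add 6 hours 32 minutes layover in Anvik Crossing → 10:21 UTC.
Add 3 hours 18 minutes leg 3 → 13:39 UTC.
Add 1 hour 15 minutes layover in Kathmandu → 14:54 UTC.
Add 9 hours and 13 minutes leg 4 → 00:07 UTC (Jan 16).
Vantage Point is UTC+5:30, so local arrival = 00:07 + 5:30 = 05:37 on Jan 16.

05:37 on January 16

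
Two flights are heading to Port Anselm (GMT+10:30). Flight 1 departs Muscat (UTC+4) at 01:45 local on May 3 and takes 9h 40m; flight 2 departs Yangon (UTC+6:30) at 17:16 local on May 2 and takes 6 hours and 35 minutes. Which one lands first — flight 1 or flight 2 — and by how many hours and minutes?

the second, by 14 hours 4 minutes

Flight 1 in UTC: 01:45 − 4:00 = 21:45 on May 2.
+9 hours 40 minutes → arrive 07:25 UTC on May 3.
Flight 2 in UTC: 17:16 − 6:30 = 10:46 on May 2.
+6 hours and 35 minutes → arrive 17:21 UTC on May 2.
Flight 2 lands earlier by 14 hours 4 minutes.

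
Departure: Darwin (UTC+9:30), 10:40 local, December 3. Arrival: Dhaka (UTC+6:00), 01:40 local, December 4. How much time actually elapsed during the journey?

Departure in UTC: 10:40 − 9:30 = 01:10 on Dec 3.
Arrival in UTC: 01:40 − 6:00 = 19:40 on Dec 3.
Elapsed = 19:40 − 01:10 = 18 hours 30 minutes.

18 hours 30 minutes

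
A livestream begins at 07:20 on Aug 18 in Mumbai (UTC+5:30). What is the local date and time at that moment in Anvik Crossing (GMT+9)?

Anvik Crossing is 3:30 ahead of Mumbai.
Shift by the zone difference: 07:20 + 3:30 = 10:50 on Aug 18 in Anvik Crossing.

10:50 on Aug 18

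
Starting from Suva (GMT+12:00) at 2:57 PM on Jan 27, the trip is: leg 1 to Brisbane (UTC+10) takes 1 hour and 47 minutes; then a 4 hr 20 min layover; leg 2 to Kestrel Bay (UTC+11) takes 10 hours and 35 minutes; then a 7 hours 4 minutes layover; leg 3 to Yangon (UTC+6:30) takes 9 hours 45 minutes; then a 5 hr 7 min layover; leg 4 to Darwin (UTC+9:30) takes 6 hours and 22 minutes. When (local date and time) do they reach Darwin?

9:27 AM on Jan 29

Convert departure to UTC: 2:57 PM − 12:00 = 2:57 AM UTC on Jan 27.
Add 1 hour 47 minutes leg 1 → 4:44 AM UTC.
Add 4 hours and 20 minutes layover in Brisbane → 9:04 AM UTC.
Add 10 hours and 35 minutes leg 2 → 7:39 PM UTC.
Add 7 hours and 4 minutes layover in Kestrel Bay → 2:43 AM UTC (Jan 28).
Add 9 hours 45 minutes leg 3 → 12:28 PM UTC.
Add 5 hours 7 minutes layover in Yangon → 5:35 PM UTC.
Add 6 hours and 22 minutes leg 4 → 11:57 PM UTC.
Darwin is UTC+9:30, so local arrival = 11:57 PM + 9:30 = 9:27 AM on Jan 29.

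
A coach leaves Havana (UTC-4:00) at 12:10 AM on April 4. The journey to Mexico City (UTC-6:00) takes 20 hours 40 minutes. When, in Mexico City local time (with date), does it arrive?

Mexico City is 2:00 behind Havana.
After 20 hours and 40 minutes it is 8:50 PM in Havana.
Shift by the zone difference: 8:50 PM − 2:00 = 6:50 PM on Apr 4 in Mexico City.

6:50 PM on April 4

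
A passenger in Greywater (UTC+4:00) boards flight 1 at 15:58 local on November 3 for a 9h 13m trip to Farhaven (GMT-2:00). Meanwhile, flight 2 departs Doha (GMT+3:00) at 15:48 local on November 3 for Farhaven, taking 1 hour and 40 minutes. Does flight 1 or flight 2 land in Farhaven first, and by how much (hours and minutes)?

the second, by 6 hours 43 minutes

Flight 1 in UTC: 15:58 − 4:00 = 11:58 on Nov 3.
+9 hours 13 minutes → arrive 21:11 UTC on Nov 3.
Flight 2 in UTC: 15:48 − 3:00 = 12:48 on Nov 3.
+1 hour 40 minutes → arrive 14:28 UTC on Nov 3.
Flight 2 lands earlier by 6 hours 43 minutes.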